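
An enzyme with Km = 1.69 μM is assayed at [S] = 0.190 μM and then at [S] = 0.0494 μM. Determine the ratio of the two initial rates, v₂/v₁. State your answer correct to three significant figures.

0.281

Since Vmax cancels, v₂/v₁ = [S]₂(Km+[S]₁) / [S]₁(Km+[S]₂).
= 0.0494×(1.69+0.190) / (0.190×(1.69+0.0494)) = 0.09287/0.3305 = 0.281.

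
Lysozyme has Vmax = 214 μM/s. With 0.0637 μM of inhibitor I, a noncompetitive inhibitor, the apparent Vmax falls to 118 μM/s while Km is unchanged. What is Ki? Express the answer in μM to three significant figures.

0.0783 μM

Noncompetitive: Vmax,app = Vmax/α with α = 1 + [I]/Ki.
α = Vmax/Vmax,app = 214/118 = 1.814.
Since α = 1 + [I]/Ki, [I]/Ki = 1.814 − 1 = 0.8136 and Ki = 0.0637/0.8136 = 0.0783 μM.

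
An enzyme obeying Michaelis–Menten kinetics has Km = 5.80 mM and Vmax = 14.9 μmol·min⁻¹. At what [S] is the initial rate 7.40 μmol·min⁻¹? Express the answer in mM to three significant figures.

Rearranging v = Vmax[S]/(Km+[S]) gives [S] = Km·v/(Vmax − v).
[S] = 5.80 × 7.40 / (14.9 − 7.40) = 42.92/7.500 = 5.72 mM.

5.72 mM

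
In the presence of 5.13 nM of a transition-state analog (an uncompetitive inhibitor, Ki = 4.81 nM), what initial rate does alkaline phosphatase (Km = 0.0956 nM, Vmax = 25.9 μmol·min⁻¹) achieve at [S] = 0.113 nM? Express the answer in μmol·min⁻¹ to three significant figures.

α = 1 + [I]/Ki = 1 + 5.13/4.81 = 2.067.
For an uncompetitive inhibitor, both parameters are divided by α, giving Vmax/α and Km/α: Km,app = 0.0463 nM, Vmax,app = 12.5 μmol·min⁻¹.
v = Vmax,app·[S]/(Km,app + [S]) = 12.5 × 0.113/(0.0463 + 0.113) = 8.89 μmol·min⁻¹.

8.89 μmol·min⁻¹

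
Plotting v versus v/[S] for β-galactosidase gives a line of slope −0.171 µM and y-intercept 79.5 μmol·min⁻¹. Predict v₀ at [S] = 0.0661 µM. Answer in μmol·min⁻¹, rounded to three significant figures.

In the Eadie–Hofstee form v = Vmax − Km·(v/[S]), the slope is −Km and the intercept is Vmax, so Km = 0.171 µM and Vmax = 79.5 μmol·min⁻¹.
v = 79.5 × 0.0661/(0.171 + 0.0661) = 22.2 μmol·min⁻¹.

22.2 μmol·min⁻¹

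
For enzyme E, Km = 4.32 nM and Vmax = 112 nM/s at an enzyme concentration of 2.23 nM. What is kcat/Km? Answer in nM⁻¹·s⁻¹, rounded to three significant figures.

11.6 nM⁻¹·s⁻¹

kcat = Vmax/[E]total = 112/2.23 = 50.2 s⁻¹.
kcat/Km = 50.2/4.32 = 11.6 nM⁻¹·s⁻¹.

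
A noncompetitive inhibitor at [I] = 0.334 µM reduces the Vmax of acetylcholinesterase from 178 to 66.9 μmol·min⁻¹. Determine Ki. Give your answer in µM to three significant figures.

0.201 µM

Noncompetitive: Vmax,app = Vmax/α with α = 1 + [I]/Ki.
α = Vmax/Vmax,app = 178/66.9 = 2.661.
Ki = [I]/(α − 1) = 0.334/1.661 = 0.201 µM.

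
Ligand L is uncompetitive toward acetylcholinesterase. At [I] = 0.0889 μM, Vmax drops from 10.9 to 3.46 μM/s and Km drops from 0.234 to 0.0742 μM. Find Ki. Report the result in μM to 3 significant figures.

0.0413 μM

Uncompetitive: Vmax,app = Vmax/α (and Km,app = Km/α) with α = 1 + [I]/Ki.
α = Vmax/Vmax,app = 10.9/3.46 = 3.150.
Ki = [I]/(α − 1) = 0.0889/2.150 = 0.0413 μM.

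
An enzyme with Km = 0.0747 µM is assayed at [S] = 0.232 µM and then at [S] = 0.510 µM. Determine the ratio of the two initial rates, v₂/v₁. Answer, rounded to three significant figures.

1.15

Since Vmax cancels, v₂/v₁ = [S]₂(Km+[S]₁) / [S]₁(Km+[S]₂).
= 0.510×(0.0747+0.232) / (0.232×(0.0747+0.510)) = 0.1564/0.1357 = 1.15.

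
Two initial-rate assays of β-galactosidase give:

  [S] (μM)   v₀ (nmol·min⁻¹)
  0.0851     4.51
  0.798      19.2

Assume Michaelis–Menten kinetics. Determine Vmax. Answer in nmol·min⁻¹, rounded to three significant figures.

From v = Vmax[S]/(Km+[S]), each point gives Vmax = v(Km+[S])/[S].
Equating: 4.51(Km+0.0851)/0.0851 = 19.2(Km+0.798)/0.798.
53.00·Km + 4.51 = 24.06·Km + 19.2, so (53.00 − 24.06)·Km = 19.2 − 4.51.
Km = 14.69/28.94 = 0.508 μM; then Vmax = 4.51(0.508+0.0851)/0.0851 = 31.4 nmol·min⁻¹.

31.4 nmol·min⁻¹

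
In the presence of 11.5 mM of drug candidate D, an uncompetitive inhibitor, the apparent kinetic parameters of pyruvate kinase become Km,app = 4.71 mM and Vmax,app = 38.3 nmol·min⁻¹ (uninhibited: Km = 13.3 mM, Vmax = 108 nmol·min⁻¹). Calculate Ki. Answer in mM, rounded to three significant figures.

Uncompetitive: Vmax,app = Vmax/α (and Km,app = Km/α) with α = 1 + [I]/Ki.
α = Vmax/Vmax,app = 108/38.3 = 2.820.
Ki = [I]/(α − 1) = 11.5/1.820 = 6.32 mM.

6.32 mM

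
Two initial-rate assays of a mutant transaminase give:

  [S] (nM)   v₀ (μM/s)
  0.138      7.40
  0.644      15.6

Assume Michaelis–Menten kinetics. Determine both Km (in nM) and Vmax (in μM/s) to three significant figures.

In reciprocal form, 1/v = (Km/Vmax)·(1/[S]) + 1/Vmax. The two points give (1/[S], 1/v) = (7.246, 0.1351) and (1.553, 0.06410).
Slope = (0.1351 − 0.06410)/(7.246 − 1.553) = 0.01248; intercept = 0.1351 − 0.01248×7.246 = 0.04473.
Vmax = 1/intercept = 22.4 μM/s; Km = slope × Vmax = 0.01248 × 22.4 = 0.279 nM.

Km = 0.279 nM; Vmax = 22.4 μM/s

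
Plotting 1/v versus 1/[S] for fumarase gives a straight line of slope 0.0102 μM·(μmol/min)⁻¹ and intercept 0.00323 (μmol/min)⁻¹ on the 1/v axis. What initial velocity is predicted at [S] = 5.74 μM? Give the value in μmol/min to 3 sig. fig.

The y-intercept is 1/Vmax, so Vmax = 1/0.00323 = 310 μmol/min.
The slope is Km/Vmax, so Km = 0.0102 × 310 = 3.16 μM.
Then v = 310 × 5.74/(3.16 + 5.74) = 200 μmol/min.

200 μmol/min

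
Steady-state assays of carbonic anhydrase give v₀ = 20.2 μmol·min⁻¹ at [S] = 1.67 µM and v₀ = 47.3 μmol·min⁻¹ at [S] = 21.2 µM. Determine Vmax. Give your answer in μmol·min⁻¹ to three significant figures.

53.4 μmol·min⁻¹

In reciprocal form, 1/v = (Km/Vmax)·(1/[S]) + 1/Vmax. The two points give (1/[S], 1/v) = (0.5988, 0.04950) and (0.04717, 0.02114).
Slope = (0.04950 − 0.02114)/(0.5988 − 0.04717) = 0.05142; intercept = 0.04950 − 0.05142×0.5988 = 0.01872.
Vmax = 1/intercept = 53.4 μmol·min⁻¹; Km = slope × Vmax = 0.05142 × 53.4 = 2.75 µM.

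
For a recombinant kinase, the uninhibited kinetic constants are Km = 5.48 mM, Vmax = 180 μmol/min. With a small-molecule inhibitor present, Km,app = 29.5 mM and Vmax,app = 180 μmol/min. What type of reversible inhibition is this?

Km increases (5.48 → 29.5 mM) while Vmax is unchanged — the hallmark of competitive inhibition.

competitive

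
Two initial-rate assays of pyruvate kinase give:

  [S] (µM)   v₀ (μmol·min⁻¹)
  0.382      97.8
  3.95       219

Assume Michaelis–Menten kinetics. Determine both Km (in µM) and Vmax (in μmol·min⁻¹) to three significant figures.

Km = 0.604 µM; Vmax = 253 μmol·min⁻¹

From v = Vmax[S]/(Km+[S]), each point gives Vmax = v(Km+[S])/[S].
Equating: 97.8(Km+0.382)/0.382 = 219(Km+3.95)/3.95.
256.0·Km + 97.8 = 55.44·Km + 219, so (256.0 − 55.44)·Km = 219 − 97.8.
Km = 121.2/200.6 = 0.604 µM; then Vmax = 97.8(0.604+0.382)/0.382 = 253 μmol·min⁻¹.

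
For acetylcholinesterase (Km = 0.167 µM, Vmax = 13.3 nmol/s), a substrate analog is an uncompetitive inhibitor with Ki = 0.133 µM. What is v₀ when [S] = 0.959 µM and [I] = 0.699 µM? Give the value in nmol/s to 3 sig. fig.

α = 1 + [I]/Ki = 1 + 0.699/0.133 = 6.256.
For an uncompetitive inhibitor, both parameters are divided by α, giving Vmax/α and Km/α: Km,app = 0.0267 µM, Vmax,app = 2.13 nmol/s.
v = Vmax,app·[S]/(Km,app + [S]) = 2.13 × 0.959/(0.0267 + 0.959) = 2.07 nmol/s.

2.07 nmol/s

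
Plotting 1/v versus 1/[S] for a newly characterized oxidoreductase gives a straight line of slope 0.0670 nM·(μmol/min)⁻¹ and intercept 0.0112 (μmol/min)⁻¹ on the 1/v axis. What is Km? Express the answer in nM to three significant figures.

y-intercept = 1/Vmax ⇒ Vmax = 89.3 μmol/min; slope = Km/Vmax ⇒ Km = slope × Vmax.
Km = 0.0670 × 89.3 = 5.98 nM.

5.98 nM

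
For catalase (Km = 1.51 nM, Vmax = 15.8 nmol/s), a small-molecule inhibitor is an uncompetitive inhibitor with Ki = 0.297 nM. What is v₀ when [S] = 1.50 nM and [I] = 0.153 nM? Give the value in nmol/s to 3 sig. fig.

α = 1 + [I]/Ki = 1 + 0.153/0.297 = 1.515.
For an uncompetitive inhibitor, both parameters are divided by α, giving Vmax/α and Km/α: Km,app = 0.997 nM, Vmax,app = 10.4 nmol/s.
v = Vmax,app·[S]/(Km,app + [S]) = 10.4 × 1.50/(0.997 + 1.50) = 6.27 nmol/s.

6.27 nmol/s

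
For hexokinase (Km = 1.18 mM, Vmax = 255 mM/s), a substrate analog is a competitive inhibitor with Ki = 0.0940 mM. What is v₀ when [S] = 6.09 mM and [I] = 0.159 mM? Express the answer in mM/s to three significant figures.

168 mM/s

With α = 1 + [I]/Ki = 1 + 0.159/0.0940 = 2.691, the competitive rate law is v = Vmax[S] / (αKm + [S]).
v = 255×6.09 / (2.691×1.18 + 6.09) = 1553/9.266 = 168 mM/s.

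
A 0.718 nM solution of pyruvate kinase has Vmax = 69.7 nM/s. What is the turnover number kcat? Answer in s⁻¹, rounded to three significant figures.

97.1 s⁻¹

kcat = Vmax/[E]total = 69.7 nM/s / 0.718 nM = 97.1 s⁻¹.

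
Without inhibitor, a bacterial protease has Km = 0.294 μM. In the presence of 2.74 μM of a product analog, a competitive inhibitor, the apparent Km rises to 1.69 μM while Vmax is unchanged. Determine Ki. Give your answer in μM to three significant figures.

0.577 μM

Competitive: Km,app = α·Km with α = 1 + [I]/Ki.
α = Km,app/Km = 1.69/0.294 = 5.748.
Since α = 1 + [I]/Ki, [I]/Ki = 5.748 − 1 = 4.748 and Ki = 2.74/4.748 = 0.577 μM.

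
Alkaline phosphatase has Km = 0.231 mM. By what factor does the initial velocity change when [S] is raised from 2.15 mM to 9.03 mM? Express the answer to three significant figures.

1.08

The fractional saturations are [S]/(Km+[S]) = 2.15/2.381 = 0.9030 and 9.03/9.261 = 0.9751.
v₂/v₁ is just their ratio: 0.9751/0.9030 = 1.08.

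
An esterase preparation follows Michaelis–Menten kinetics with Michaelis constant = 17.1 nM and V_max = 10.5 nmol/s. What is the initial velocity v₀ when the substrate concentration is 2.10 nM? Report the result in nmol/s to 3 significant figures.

1.15 nmol/s

[S]/(Km+[S]) = 2.10/19.20 = 0.1094, the fractional saturation.
v = 0.1094 × Vmax = 0.1094 × 10.5 = 1.15 nmol/s.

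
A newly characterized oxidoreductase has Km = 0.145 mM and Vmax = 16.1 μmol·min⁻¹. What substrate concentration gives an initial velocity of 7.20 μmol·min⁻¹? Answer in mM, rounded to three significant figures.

0.117 mM

The required fractional saturation is v/Vmax = 7.20/16.1 = 0.4472.
Then [S]/(Km+[S]) = 0.4472 ⇒ [S] = 0.145 × 0.4472/(1 − 0.4472) = 0.117 mM.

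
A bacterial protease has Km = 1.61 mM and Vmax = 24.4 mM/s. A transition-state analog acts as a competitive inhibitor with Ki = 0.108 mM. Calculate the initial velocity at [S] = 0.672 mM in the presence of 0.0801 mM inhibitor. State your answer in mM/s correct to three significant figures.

α = 1 + [I]/Ki = 1 + 0.0801/0.108 = 1.742.
For a competitive inhibitor, Vmax is unchanged and the apparent Km becomes α·Km: Km,app = 2.80 mM, Vmax,app = 24.4 mM/s.
v = Vmax,app·[S]/(Km,app + [S]) = 24.4 × 0.672/(2.80 + 0.672) = 4.72 mM/s.

4.72 mM/s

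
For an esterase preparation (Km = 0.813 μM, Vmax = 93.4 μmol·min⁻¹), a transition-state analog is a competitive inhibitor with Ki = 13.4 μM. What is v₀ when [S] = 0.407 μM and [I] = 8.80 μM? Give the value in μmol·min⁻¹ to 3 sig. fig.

With α = 1 + [I]/Ki = 1 + 8.80/13.4 = 1.657, the competitive rate law is v = Vmax[S] / (αKm + [S]).
v = 93.4×0.407 / (1.657×0.813 + 0.407) = 38.01/1.754 = 21.7 μmol·min⁻¹.

21.7 μmol·min⁻¹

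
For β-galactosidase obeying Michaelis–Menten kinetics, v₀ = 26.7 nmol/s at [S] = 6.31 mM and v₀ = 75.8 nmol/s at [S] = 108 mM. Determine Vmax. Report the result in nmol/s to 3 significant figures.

85.6 nmol/s

In reciprocal form, 1/v = (Km/Vmax)·(1/[S]) + 1/Vmax. The two points give (1/[S], 1/v) = (0.1585, 0.03745) and (0.009259, 0.01319).
Slope = (0.03745 − 0.01319)/(0.1585 − 0.009259) = 0.1626; intercept = 0.03745 − 0.1626×0.1585 = 0.01169.
Vmax = 1/intercept = 85.6 nmol/s; Km = slope × Vmax = 0.1626 × 85.6 = 13.9 mM.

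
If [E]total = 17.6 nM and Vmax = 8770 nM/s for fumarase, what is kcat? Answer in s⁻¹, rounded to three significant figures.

kcat = Vmax/[E]total = 8770 nM/s / 17.6 nM = 498 s⁻¹.

498 s⁻¹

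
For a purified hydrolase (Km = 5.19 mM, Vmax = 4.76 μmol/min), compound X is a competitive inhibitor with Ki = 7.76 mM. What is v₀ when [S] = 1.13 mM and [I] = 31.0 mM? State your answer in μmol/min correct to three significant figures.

0.199 μmol/min

With α = 1 + [I]/Ki = 1 + 31.0/7.76 = 4.995, the competitive rate law is v = Vmax[S] / (αKm + [S]).
v = 4.76×1.13 / (4.995×5.19 + 1.13) = 5.379/27.05 = 0.199 μmol/min.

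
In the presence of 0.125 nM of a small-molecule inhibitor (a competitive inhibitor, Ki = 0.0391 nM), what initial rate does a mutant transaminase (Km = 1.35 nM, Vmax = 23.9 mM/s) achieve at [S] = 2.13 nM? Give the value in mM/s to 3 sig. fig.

6.53 mM/s

With α = 1 + [I]/Ki = 1 + 0.125/0.0391 = 4.197, the competitive rate law is v = Vmax[S] / (αKm + [S]).
v = 23.9×2.13 / (4.197×1.35 + 2.13) = 50.91/7.796 = 6.53 mM/s.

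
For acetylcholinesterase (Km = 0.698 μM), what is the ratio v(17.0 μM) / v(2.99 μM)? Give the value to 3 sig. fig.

The fractional saturations are [S]/(Km+[S]) = 2.99/3.688 = 0.8107 and 17.0/17.70 = 0.9606.
v₂/v₁ is just their ratio: 0.9606/0.8107 = 1.18.

1.18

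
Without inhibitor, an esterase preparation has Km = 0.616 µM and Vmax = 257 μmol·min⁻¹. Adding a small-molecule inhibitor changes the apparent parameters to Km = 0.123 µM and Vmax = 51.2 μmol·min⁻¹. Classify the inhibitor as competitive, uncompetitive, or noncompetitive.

uncompetitive

Both Km and Vmax decrease by the same factor (~5.02-fold) — characteristic of uncompetitive inhibition.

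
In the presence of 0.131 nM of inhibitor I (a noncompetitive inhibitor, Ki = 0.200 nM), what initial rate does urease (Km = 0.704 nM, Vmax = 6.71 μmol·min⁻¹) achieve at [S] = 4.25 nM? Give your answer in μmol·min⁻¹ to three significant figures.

α = 1 + [I]/Ki = 1 + 0.131/0.200 = 1.655.
For a noncompetitive inhibitor, Vmax is reduced to Vmax/α while Km is unchanged: Km,app = 0.704 nM, Vmax,app = 4.05 μmol·min⁻¹.
v = Vmax,app·[S]/(Km,app + [S]) = 4.05 × 4.25/(0.704 + 4.25) = 3.48 μmol·min⁻¹.

3.48 μmol·min⁻¹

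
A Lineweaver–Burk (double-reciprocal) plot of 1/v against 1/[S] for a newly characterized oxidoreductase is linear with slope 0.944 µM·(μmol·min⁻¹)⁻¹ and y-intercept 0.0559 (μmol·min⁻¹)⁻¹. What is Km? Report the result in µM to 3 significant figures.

y-intercept = 1/Vmax ⇒ Vmax = 17.9 μmol·min⁻¹; slope = Km/Vmax ⇒ Km = slope × Vmax.
Km = 0.944 × 17.9 = 16.9 µM.

16.9 µM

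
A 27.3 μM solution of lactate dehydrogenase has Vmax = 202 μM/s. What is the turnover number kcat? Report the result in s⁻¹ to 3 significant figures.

7.40 s⁻¹

kcat = Vmax/[E]total = 202 μM/s / 27.3 μM = 7.40 s⁻¹.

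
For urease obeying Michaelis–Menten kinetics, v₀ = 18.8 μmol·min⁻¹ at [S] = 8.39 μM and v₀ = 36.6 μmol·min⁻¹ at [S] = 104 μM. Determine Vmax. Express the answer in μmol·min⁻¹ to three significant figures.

39.9 μmol·min⁻¹

In reciprocal form, 1/v = (Km/Vmax)·(1/[S]) + 1/Vmax. The two points give (1/[S], 1/v) = (0.1192, 0.05319) and (0.009615, 0.02732).
Slope = (0.05319 − 0.02732)/(0.1192 − 0.009615) = 0.2361; intercept = 0.05319 − 0.2361×0.1192 = 0.02505.
Vmax = 1/intercept = 39.9 μmol·min⁻¹; Km = slope × Vmax = 0.2361 × 39.9 = 9.42 μM.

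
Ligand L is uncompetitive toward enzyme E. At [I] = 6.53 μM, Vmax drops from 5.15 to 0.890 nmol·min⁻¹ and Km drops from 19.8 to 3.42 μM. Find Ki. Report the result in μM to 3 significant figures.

1.36 μM

Uncompetitive: Vmax,app = Vmax/α (and Km,app = Km/α) with α = 1 + [I]/Ki.
α = Vmax/Vmax,app = 5.15/0.890 = 5.787.
Since α = 1 + [I]/Ki, [I]/Ki = 5.787 − 1 = 4.787 and Ki = 6.53/4.787 = 1.36 μM.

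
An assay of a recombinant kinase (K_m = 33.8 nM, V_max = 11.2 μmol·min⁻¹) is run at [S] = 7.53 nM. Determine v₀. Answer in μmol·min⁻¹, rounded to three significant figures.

2.04 μmol·min⁻¹

v = Vmax·[S]/(Km + [S]) = 11.2 × 7.53 / (33.8 + 7.53)
  = 84.34 / 41.33 = 2.04 μmol·min⁻¹.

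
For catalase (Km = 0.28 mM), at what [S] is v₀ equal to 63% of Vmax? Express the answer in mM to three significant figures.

0.477 mM

v/Vmax = [S]/(Km+[S]) = 0.63, so [S] = Km·0.63/(1 − 0.63) = 0.28 × 1.703.
[S] = 0.477 mM.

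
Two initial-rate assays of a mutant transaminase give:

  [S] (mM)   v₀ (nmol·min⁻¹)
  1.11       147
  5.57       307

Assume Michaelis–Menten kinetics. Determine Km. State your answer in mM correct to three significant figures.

2.07 mM

In reciprocal form, 1/v = (Km/Vmax)·(1/[S]) + 1/Vmax. The two points give (1/[S], 1/v) = (0.9009, 0.006803) and (0.1795, 0.003257).
Slope = (0.006803 − 0.003257)/(0.9009 − 0.1795) = 0.004915; intercept = 0.006803 − 0.004915×0.9009 = 0.002375.
Vmax = 1/intercept = 421 nmol·min⁻¹; Km = slope × Vmax = 0.004915 × 421 = 2.07 mM.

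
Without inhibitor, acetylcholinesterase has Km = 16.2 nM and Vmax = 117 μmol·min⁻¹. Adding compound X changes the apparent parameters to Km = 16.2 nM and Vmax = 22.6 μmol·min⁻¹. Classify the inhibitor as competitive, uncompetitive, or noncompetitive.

noncompetitive

Vmax decreases (117 → 22.6 μmol·min⁻¹) while Km is unchanged — pure noncompetitive inhibition.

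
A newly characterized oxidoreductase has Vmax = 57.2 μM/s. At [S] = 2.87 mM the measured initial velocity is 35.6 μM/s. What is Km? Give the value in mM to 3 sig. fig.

1.74 mM

v/Vmax = 35.6/57.2 = 0.6224 = [S]/(Km+[S]).
So Km + [S] = [S]/0.6224 = 4.611 mM, giving Km = 4.611 − 2.87 = 1.74 mM.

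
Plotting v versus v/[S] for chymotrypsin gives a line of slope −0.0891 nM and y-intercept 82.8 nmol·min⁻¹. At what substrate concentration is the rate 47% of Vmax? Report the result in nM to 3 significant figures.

0.0790 nM

The Eadie–Hofstee slope gives Km = 0.0891 nM (slope = −Km).
v/Vmax = [S]/(Km+[S]) = 0.47 ⇒ [S] = Km·0.47/(1−0.47) = 0.0891 × 0.8868 = 0.0790 nM.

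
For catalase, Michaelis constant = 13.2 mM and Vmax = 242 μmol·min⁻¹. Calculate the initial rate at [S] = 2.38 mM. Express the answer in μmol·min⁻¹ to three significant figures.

v = Vmax·[S]/(Km + [S]) = 242 × 2.38 / (13.2 + 2.38)
  = 576.0 / 15.58 = 37.0 μmol·min⁻¹.

37.0 μmol·min⁻¹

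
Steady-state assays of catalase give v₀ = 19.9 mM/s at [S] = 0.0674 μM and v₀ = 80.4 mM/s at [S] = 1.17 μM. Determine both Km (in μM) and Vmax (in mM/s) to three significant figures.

From v = Vmax[S]/(Km+[S]), each point gives Vmax = v(Km+[S])/[S].
Equating: 19.9(Km+0.0674)/0.0674 = 80.4(Km+1.17)/1.17.
295.3·Km + 19.9 = 68.72·Km + 80.4, so (295.3 − 68.72)·Km = 80.4 − 19.9.
Km = 60.50/226.5 = 0.267 μM; then Vmax = 19.9(0.267+0.0674)/0.0674 = 98.8 mM/s.

Km = 0.267 μM; Vmax = 98.8 mM/s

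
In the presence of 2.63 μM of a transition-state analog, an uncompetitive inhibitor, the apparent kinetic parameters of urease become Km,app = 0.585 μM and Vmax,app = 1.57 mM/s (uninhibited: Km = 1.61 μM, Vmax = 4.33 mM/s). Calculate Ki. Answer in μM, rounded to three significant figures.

Uncompetitive: Vmax,app = Vmax/α (and Km,app = Km/α) with α = 1 + [I]/Ki.
α = Vmax/Vmax,app = 4.33/1.57 = 2.758.
Ki = [I]/(α − 1) = 2.63/1.758 = 1.50 μM.

1.50 μM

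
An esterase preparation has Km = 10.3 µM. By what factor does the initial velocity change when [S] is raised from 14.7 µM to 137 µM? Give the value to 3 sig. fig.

The fractional saturations are [S]/(Km+[S]) = 14.7/25.00 = 0.5880 and 137/147.3 = 0.9301.
v₂/v₁ is just their ratio: 0.9301/0.5880 = 1.58.

1.58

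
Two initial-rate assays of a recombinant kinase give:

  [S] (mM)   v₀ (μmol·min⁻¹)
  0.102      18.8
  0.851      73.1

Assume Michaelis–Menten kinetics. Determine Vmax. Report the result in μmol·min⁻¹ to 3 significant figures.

From v = Vmax[S]/(Km+[S]), each point gives Vmax = v(Km+[S])/[S].
Equating: 18.8(Km+0.102)/0.102 = 73.1(Km+0.851)/0.851.
184.3·Km + 18.8 = 85.90·Km + 73.1, so (184.3 − 85.90)·Km = 73.1 − 18.8.
Km = 54.30/98.41 = 0.552 mM; then Vmax = 18.8(0.552+0.102)/0.102 = 120 μmol·min⁻¹.

120 μmol·min⁻¹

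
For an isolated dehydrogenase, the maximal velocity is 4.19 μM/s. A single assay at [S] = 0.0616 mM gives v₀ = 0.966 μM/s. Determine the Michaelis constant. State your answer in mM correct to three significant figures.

From v = Vmax[S]/(Km+[S]), Km = [S](Vmax − v)/v.
Km = 0.0616 × (4.19 − 0.966) / 0.966 = 0.1986/0.966 = 0.206 mM.

0.206 mM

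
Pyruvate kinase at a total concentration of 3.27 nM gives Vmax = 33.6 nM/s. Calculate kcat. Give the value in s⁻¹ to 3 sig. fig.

kcat = Vmax/[E]total = 33.6 nM/s / 3.27 nM = 10.3 s⁻¹.

10.3 s⁻¹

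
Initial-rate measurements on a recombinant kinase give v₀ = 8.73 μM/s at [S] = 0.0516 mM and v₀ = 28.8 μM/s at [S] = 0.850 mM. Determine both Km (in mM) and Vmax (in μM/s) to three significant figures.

In reciprocal form, 1/v = (Km/Vmax)·(1/[S]) + 1/Vmax. The two points give (1/[S], 1/v) = (19.38, 0.1145) and (1.176, 0.03472).
Slope = (0.1145 − 0.03472)/(19.38 − 1.176) = 0.004385; intercept = 0.1145 − 0.004385×19.38 = 0.02956.
Vmax = 1/intercept = 33.8 μM/s; Km = slope × Vmax = 0.004385 × 33.8 = 0.148 mM.

Km = 0.148 mM; Vmax = 33.8 μM/s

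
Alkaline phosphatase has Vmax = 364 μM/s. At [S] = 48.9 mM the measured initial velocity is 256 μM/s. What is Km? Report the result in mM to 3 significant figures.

v/Vmax = 256/364 = 0.7033 = [S]/(Km+[S]).
So Km + [S] = [S]/0.7033 = 69.53 mM, giving Km = 69.53 − 48.9 = 20.6 mM.

20.6 mM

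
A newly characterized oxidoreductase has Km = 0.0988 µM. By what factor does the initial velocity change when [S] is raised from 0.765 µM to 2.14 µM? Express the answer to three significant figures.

1.08

Since Vmax cancels, v₂/v₁ = [S]₂(Km+[S]₁) / [S]₁(Km+[S]₂).
= 2.14×(0.0988+0.765) / (0.765×(0.0988+2.14)) = 1.849/1.713 = 1.08.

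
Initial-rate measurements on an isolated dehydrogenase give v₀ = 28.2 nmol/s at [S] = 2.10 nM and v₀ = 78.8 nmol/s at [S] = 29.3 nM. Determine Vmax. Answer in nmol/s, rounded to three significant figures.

91.5 nmol/s

From v = Vmax[S]/(Km+[S]), each point gives Vmax = v(Km+[S])/[S].
Equating: 28.2(Km+2.10)/2.10 = 78.8(Km+29.3)/29.3.
13.43·Km + 28.2 = 2.689·Km + 78.8, so (13.43 − 2.689)·Km = 78.8 − 28.2.
Km = 50.60/10.74 = 4.71 nM; then Vmax = 28.2(4.71+2.10)/2.10 = 91.5 nmol/s.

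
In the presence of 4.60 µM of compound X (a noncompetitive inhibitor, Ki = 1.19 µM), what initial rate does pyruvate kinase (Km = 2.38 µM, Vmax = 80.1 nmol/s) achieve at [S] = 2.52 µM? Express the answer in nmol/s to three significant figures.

8.47 nmol/s

α = 1 + [I]/Ki = 1 + 4.60/1.19 = 4.866.
For a noncompetitive inhibitor, Vmax is reduced to Vmax/α while Km is unchanged: Km,app = 2.38 µM, Vmax,app = 16.5 nmol/s.
v = Vmax,app·[S]/(Km,app + [S]) = 16.5 × 2.52/(2.38 + 2.52) = 8.47 nmol/s.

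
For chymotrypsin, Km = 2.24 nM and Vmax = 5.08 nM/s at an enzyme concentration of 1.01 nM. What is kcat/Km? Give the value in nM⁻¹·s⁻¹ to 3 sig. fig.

kcat = Vmax/[E]total = 5.08/1.01 = 5.03 s⁻¹.
kcat/Km = 5.03/2.24 = 2.25 nM⁻¹·s⁻¹.

2.25 nM⁻¹·s⁻¹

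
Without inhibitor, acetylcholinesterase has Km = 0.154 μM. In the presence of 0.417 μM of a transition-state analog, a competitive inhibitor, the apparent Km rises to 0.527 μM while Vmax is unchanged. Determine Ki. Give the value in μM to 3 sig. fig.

0.172 μM

Competitive: Km,app = α·Km with α = 1 + [I]/Ki.
α = Km,app/Km = 0.527/0.154 = 3.422.
Ki = [I]/(α − 1) = 0.417/2.422 = 0.172 μM.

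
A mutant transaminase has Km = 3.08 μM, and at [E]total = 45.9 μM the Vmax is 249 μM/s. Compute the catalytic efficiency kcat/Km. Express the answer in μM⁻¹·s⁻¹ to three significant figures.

kcat = Vmax/[E]total = 249/45.9 = 5.42 s⁻¹.
kcat/Km = 5.42/3.08 = 1.76 μM⁻¹·s⁻¹.

1.76 μM⁻¹·s⁻¹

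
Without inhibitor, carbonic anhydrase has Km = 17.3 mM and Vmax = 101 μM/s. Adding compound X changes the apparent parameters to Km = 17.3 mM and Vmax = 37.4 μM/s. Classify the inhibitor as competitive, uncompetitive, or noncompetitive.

Vmax decreases (101 → 37.4 μM/s) while Km is unchanged — pure noncompetitive inhibition.

noncompetitive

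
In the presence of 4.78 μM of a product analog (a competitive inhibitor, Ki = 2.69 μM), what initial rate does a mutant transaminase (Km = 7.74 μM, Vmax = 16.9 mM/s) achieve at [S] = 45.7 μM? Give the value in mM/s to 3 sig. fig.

11.5 mM/s

With α = 1 + [I]/Ki = 1 + 4.78/2.69 = 2.777, the competitive rate law is v = Vmax[S] / (αKm + [S]).
v = 16.9×45.7 / (2.777×7.74 + 45.7) = 772.3/67.19 = 11.5 mM/s.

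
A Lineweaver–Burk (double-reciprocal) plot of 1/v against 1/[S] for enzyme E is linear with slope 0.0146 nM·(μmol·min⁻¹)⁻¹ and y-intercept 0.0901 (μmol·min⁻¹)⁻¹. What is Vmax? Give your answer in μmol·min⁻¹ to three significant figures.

The y-intercept of a Lineweaver–Burk plot equals 1/Vmax, so Vmax = 1/0.0901 = 11.1 μmol·min⁻¹.

11.1 μmol·min⁻¹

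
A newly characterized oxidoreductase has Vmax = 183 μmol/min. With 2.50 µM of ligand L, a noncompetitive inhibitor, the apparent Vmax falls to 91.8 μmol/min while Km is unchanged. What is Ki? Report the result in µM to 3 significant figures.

Noncompetitive: Vmax,app = Vmax/α with α = 1 + [I]/Ki.
α = Vmax/Vmax,app = 183/91.8 = 1.993.
Since α = 1 + [I]/Ki, [I]/Ki = 1.993 − 1 = 0.9935 and Ki = 2.50/0.9935 = 2.52 µM.

2.52 µM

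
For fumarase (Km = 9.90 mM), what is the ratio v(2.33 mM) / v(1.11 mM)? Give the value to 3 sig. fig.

1.89

Since Vmax cancels, v₂/v₁ = [S]₂(Km+[S]₁) / [S]₁(Km+[S]₂).
= 2.33×(9.90+1.11) / (1.11×(9.90+2.33)) = 25.65/13.58 = 1.89.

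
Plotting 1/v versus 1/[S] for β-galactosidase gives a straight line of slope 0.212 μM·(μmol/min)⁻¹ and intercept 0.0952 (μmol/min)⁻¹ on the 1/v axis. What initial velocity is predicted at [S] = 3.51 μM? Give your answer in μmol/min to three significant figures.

6.43 μmol/min

The y-intercept is 1/Vmax, so Vmax = 1/0.0952 = 10.5 μmol/min.
The slope is Km/Vmax, so Km = 0.212 × 10.5 = 2.23 μM.
Then v = 10.5 × 3.51/(2.23 + 3.51) = 6.43 μmol/min.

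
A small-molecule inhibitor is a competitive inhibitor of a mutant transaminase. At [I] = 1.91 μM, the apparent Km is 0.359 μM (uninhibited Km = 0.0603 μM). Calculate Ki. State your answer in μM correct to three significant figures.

Competitive: Km,app = α·Km with α = 1 + [I]/Ki.
α = Km,app/Km = 0.359/0.0603 = 5.954.
Ki = [I]/(α − 1) = 1.91/4.954 = 0.386 μM.

0.386 μM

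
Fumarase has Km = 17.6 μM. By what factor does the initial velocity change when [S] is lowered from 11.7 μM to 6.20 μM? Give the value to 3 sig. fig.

The fractional saturations are [S]/(Km+[S]) = 11.7/29.30 = 0.3993 and 6.20/23.80 = 0.2605.
v₂/v₁ is just their ratio: 0.2605/0.3993 = 0.652.

0.652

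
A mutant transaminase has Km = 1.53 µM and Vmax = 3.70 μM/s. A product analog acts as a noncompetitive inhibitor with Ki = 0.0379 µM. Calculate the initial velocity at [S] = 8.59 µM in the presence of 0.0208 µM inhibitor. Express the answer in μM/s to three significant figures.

2.03 μM/s

α = 1 + [I]/Ki = 1 + 0.0208/0.0379 = 1.549.
For a noncompetitive inhibitor, Vmax is reduced to Vmax/α while Km is unchanged: Km,app = 1.53 µM, Vmax,app = 2.39 μM/s.
v = Vmax,app·[S]/(Km,app + [S]) = 2.39 × 8.59/(1.53 + 8.59) = 2.03 μM/s.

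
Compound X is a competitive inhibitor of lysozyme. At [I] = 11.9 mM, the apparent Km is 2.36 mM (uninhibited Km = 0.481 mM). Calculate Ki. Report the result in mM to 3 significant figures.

Competitive: Km,app = α·Km with α = 1 + [I]/Ki.
α = Km,app/Km = 2.36/0.481 = 4.906.
Since α = 1 + [I]/Ki, [I]/Ki = 4.906 − 1 = 3.906 and Ki = 11.9/3.906 = 3.05 mM.

3.05 mM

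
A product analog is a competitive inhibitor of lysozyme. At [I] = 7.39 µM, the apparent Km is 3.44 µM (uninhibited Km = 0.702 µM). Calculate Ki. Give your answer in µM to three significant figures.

1.89 µM

Competitive: Km,app = α·Km with α = 1 + [I]/Ki.
α = Km,app/Km = 3.44/0.702 = 4.900.
Ki = [I]/(α − 1) = 7.39/3.900 = 1.89 µM.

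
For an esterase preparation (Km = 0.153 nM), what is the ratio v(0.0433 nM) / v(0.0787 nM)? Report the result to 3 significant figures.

The fractional saturations are [S]/(Km+[S]) = 0.0787/0.2317 = 0.3397 and 0.0433/0.1963 = 0.2206.
v₂/v₁ is just their ratio: 0.2206/0.3397 = 0.649.

0.649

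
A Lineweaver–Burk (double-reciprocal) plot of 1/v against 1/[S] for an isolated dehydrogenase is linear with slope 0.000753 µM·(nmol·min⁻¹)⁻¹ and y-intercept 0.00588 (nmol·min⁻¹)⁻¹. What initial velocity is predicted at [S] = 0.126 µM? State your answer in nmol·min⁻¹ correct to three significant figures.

The y-intercept is 1/Vmax, so Vmax = 1/0.00588 = 170 nmol·min⁻¹.
The slope is Km/Vmax, so Km = 0.000753 × 170 = 0.128 µM.
Then v = 170 × 0.126/(0.128 + 0.126) = 84.3 nmol·min⁻¹.

84.3 nmol·min⁻¹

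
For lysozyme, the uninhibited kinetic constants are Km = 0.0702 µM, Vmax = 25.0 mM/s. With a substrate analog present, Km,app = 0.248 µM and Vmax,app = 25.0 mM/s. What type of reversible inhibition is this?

Km increases (0.0702 → 0.248 µM) while Vmax is unchanged — the hallmark of competitive inhibition.

competitive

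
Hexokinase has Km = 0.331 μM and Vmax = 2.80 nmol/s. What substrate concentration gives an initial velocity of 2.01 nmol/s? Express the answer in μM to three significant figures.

0.842 μM

Rearranging v = Vmax[S]/(Km+[S]) gives [S] = Km·v/(Vmax − v).
[S] = 0.331 × 2.01 / (2.80 − 2.01) = 0.6653/0.7900 = 0.842 μM.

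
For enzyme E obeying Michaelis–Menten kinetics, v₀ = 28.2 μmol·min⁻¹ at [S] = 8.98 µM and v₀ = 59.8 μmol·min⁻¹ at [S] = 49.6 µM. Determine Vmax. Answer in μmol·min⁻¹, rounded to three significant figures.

79.5 μmol·min⁻¹

From v = Vmax[S]/(Km+[S]), each point gives Vmax = v(Km+[S])/[S].
Equating: 28.2(Km+8.98)/8.98 = 59.8(Km+49.6)/49.6.
3.140·Km + 28.2 = 1.206·Km + 59.8, so (3.140 − 1.206)·Km = 59.8 − 28.2.
Km = 31.60/1.935 = 16.3 µM; then Vmax = 28.2(16.3+8.98)/8.98 = 79.5 μmol·min⁻¹.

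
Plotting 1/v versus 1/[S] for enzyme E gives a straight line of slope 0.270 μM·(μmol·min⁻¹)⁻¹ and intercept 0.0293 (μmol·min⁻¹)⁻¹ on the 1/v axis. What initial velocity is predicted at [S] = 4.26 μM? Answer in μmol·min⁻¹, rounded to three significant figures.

The y-intercept is 1/Vmax, so Vmax = 1/0.0293 = 34.1 μmol·min⁻¹.
The slope is Km/Vmax, so Km = 0.270 × 34.1 = 9.22 μM.
Then v = 34.1 × 4.26/(9.22 + 4.26) = 10.8 μmol·min⁻¹.

10.8 μmol·min⁻¹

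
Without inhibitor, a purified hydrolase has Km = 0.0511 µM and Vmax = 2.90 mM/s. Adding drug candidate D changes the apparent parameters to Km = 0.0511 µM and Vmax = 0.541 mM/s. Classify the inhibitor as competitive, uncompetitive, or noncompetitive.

noncompetitive

Vmax decreases (2.90 → 0.541 mM/s) while Km is unchanged — pure noncompetitive inhibition.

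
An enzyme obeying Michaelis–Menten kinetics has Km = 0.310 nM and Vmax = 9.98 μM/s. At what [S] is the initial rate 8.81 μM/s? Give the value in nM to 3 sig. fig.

2.33 nM

The required fractional saturation is v/Vmax = 8.81/9.98 = 0.8828.
Then [S]/(Km+[S]) = 0.8828 ⇒ [S] = 0.310 × 0.8828/(1 − 0.8828) = 2.33 nM.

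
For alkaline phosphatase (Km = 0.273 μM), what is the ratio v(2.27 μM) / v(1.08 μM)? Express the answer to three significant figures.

1.12

Since Vmax cancels, v₂/v₁ = [S]₂(Km+[S]₁) / [S]₁(Km+[S]₂).
= 2.27×(0.273+1.08) / (1.08×(0.273+2.27)) = 3.071/2.746 = 1.12.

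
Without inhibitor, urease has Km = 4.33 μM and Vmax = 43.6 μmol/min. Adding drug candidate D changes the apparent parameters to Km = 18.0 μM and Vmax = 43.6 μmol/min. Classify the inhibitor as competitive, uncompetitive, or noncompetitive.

competitive

Km increases (4.33 → 18.0 μM) while Vmax is unchanged — the hallmark of competitive inhibition.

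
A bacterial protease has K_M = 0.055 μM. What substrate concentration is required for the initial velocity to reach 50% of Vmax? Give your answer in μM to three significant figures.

v/Vmax = [S]/(Km+[S]) = 0.5, so [S] = Km·0.5/(1 − 0.5) = 0.055 × 1.000.
[S] = 0.0550 μM.

0.0550 μM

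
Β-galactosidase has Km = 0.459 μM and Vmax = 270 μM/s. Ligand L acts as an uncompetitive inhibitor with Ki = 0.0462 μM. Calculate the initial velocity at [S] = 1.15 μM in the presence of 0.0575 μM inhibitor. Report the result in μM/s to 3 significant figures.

102 μM/s

With α = 1 + [I]/Ki = 1 + 0.0575/0.0462 = 2.245, the uncompetitive rate law is v = (Vmax/α)·[S] / (Km/α + [S]).
v = (270/2.245)×1.15 / (0.459/2.245 + 1.15) = 138.3/1.354 = 102 μM/s.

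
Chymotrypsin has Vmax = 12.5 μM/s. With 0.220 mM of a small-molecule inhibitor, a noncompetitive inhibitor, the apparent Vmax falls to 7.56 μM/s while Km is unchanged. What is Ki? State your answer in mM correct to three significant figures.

Noncompetitive: Vmax,app = Vmax/α with α = 1 + [I]/Ki.
α = Vmax/Vmax,app = 12.5/7.56 = 1.653.
Since α = 1 + [I]/Ki, [I]/Ki = 1.653 − 1 = 0.6534 and Ki = 0.220/0.6534 = 0.337 mM.

0.337 mM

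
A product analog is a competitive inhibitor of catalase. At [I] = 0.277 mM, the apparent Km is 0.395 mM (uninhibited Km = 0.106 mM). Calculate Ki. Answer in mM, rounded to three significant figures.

0.102 mM

Competitive: Km,app = α·Km with α = 1 + [I]/Ki.
α = Km,app/Km = 0.395/0.106 = 3.726.
Since α = 1 + [I]/Ki, [I]/Ki = 3.726 − 1 = 2.726 and Ki = 0.277/2.726 = 0.102 mM.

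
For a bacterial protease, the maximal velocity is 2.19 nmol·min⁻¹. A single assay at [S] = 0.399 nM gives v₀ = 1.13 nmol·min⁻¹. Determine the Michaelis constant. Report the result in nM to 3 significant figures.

v/Vmax = 1.13/2.19 = 0.5160 = [S]/(Km+[S]).
So Km + [S] = [S]/0.5160 = 0.7733 nM, giving Km = 0.7733 − 0.399 = 0.374 nM.

0.374 nM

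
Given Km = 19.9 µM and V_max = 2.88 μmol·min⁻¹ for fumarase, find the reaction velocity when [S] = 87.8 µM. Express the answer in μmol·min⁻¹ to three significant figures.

2.35 μmol·min⁻¹

[S]/(Km+[S]) = 87.8/107.7 = 0.8152, the fractional saturation.
v = 0.8152 × Vmax = 0.8152 × 2.88 = 2.35 μmol·min⁻¹.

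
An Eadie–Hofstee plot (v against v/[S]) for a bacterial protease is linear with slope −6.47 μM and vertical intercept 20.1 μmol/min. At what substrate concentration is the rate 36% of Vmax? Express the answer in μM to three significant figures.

The Eadie–Hofstee slope gives Km = 6.47 μM (slope = −Km).
v/Vmax = [S]/(Km+[S]) = 0.36 ⇒ [S] = Km·0.36/(1−0.36) = 6.47 × 0.5625 = 3.64 μM.

3.64 μM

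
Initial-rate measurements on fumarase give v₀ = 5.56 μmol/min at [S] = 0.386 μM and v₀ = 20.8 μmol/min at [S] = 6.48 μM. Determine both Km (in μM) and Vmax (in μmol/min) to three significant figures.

In reciprocal form, 1/v = (Km/Vmax)·(1/[S]) + 1/Vmax. The two points give (1/[S], 1/v) = (2.591, 0.1799) and (0.1543, 0.04808).
Slope = (0.1799 − 0.04808)/(2.591 − 0.1543) = 0.05409; intercept = 0.1799 − 0.05409×2.591 = 0.03973.
Vmax = 1/intercept = 25.2 μmol/min; Km = slope × Vmax = 0.05409 × 25.2 = 1.36 μM.

Km = 1.36 μM; Vmax = 25.2 μmol/min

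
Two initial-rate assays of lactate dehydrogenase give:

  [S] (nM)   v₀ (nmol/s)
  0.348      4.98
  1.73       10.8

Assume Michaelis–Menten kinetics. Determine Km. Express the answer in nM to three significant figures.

In reciprocal form, 1/v = (Km/Vmax)·(1/[S]) + 1/Vmax. The two points give (1/[S], 1/v) = (2.874, 0.2008) and (0.5780, 0.09259).
Slope = (0.2008 − 0.09259)/(2.874 − 0.5780) = 0.04714; intercept = 0.2008 − 0.04714×2.874 = 0.06534.
Vmax = 1/intercept = 15.3 nmol/s; Km = slope × Vmax = 0.04714 × 15.3 = 0.721 nM.

0.721 nM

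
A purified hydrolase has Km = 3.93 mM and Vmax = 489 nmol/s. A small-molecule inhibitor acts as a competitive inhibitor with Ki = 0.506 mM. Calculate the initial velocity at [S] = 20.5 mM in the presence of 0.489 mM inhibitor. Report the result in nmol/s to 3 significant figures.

355 nmol/s

With α = 1 + [I]/Ki = 1 + 0.489/0.506 = 1.966, the competitive rate law is v = Vmax[S] / (αKm + [S]).
v = 489×20.5 / (1.966×3.93 + 20.5) = 10020/28.23 = 355 nmol/s.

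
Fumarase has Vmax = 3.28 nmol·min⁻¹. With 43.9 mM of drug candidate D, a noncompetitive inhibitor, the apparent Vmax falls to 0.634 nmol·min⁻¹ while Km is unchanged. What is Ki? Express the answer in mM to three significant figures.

10.5 mM

Noncompetitive: Vmax,app = Vmax/α with α = 1 + [I]/Ki.
α = Vmax/Vmax,app = 3.28/0.634 = 5.174.
Since α = 1 + [I]/Ki, [I]/Ki = 5.174 − 1 = 4.174 and Ki = 43.9/4.174 = 10.5 mM.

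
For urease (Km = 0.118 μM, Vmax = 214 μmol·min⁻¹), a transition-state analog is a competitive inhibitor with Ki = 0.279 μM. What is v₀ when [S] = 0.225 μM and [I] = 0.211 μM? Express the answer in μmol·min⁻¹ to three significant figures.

With α = 1 + [I]/Ki = 1 + 0.211/0.279 = 1.756, the competitive rate law is v = Vmax[S] / (αKm + [S]).
v = 214×0.225 / (1.756×0.118 + 0.225) = 48.15/0.4322 = 111 μmol·min⁻¹.

111 μmol·min⁻¹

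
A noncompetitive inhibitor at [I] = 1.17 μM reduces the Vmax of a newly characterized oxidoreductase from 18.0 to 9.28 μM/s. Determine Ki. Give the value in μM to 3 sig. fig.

Noncompetitive: Vmax,app = Vmax/α with α = 1 + [I]/Ki.
α = Vmax/Vmax,app = 18.0/9.28 = 1.940.
Ki = [I]/(α − 1) = 1.17/0.9397 = 1.25 μM.

1.25 μM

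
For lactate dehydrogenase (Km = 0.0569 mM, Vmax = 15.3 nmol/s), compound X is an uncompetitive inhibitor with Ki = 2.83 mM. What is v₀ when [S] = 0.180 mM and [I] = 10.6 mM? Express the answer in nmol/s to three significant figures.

With α = 1 + [I]/Ki = 1 + 10.6/2.83 = 4.746, the uncompetitive rate law is v = (Vmax/α)·[S] / (Km/α + [S]).
v = (15.3/4.746)×0.180 / (0.0569/4.746 + 0.180) = 0.5803/0.1920 = 3.02 nmol/s.

3.02 nmol/s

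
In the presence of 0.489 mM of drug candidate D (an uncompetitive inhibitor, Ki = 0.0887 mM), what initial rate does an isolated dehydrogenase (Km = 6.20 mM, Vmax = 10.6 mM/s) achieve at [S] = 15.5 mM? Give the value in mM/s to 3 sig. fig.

α = 1 + [I]/Ki = 1 + 0.489/0.0887 = 6.513.
For an uncompetitive inhibitor, both parameters are divided by α, giving Vmax/α and Km/α: Km,app = 0.952 mM, Vmax,app = 1.63 mM/s.
v = Vmax,app·[S]/(Km,app + [S]) = 1.63 × 15.5/(0.952 + 15.5) = 1.53 mM/s.

1.53 mM/s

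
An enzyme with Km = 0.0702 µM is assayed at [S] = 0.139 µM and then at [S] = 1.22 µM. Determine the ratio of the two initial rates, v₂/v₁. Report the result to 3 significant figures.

The fractional saturations are [S]/(Km+[S]) = 0.139/0.2092 = 0.6644 and 1.22/1.290 = 0.9456.
v₂/v₁ is just their ratio: 0.9456/0.6644 = 1.42.

1.42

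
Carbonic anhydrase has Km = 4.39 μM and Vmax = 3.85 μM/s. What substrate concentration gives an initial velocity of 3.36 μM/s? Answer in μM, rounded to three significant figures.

30.1 μM

The required fractional saturation is v/Vmax = 3.36/3.85 = 0.8727.
Then [S]/(Km+[S]) = 0.8727 ⇒ [S] = 4.39 × 0.8727/(1 − 0.8727) = 30.1 μM.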